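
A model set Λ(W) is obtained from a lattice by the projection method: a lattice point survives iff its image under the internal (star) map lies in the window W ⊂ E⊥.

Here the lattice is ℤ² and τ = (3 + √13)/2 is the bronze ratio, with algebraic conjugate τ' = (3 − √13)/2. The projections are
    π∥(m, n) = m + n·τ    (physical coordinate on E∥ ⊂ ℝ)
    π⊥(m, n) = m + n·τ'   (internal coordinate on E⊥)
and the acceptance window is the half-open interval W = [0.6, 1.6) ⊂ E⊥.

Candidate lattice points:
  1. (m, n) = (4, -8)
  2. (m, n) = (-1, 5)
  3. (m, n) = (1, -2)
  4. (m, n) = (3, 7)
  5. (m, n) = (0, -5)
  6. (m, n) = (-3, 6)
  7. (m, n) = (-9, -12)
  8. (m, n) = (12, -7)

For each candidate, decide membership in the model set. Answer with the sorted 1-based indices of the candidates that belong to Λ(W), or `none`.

Compute τ' = (3−√13)/2 = -0.30278, so π⊥(m,n) = m -0.30278·n.
[1] lift (4,-8): star map gives 6.42221; window check 0.6 ≤ 6.42221 < 1.6 is false → out
[2] lift (-1,5): star map gives -2.51388; window check 0.6 ≤ -2.51388 < 1.6 is false → out
[3] lift (1,-2): star map gives 1.60555; window check 0.6 ≤ 1.60555 < 1.6 is false → out
[4] lift (3,7): star map gives 0.88057; window check 0.6 ≤ 0.88057 < 1.6 is true → IN Λ
[5] lift (0,-5): star map gives 1.51388; window check 0.6 ≤ 1.51388 < 1.6 is true → IN Λ
[6] lift (-3,6): star map gives -4.81665; window check 0.6 ≤ -4.81665 < 1.6 is false → out
[7] lift (-9,-12): star map gives -5.36669; window check 0.6 ≤ -5.36669 < 1.6 is false → out
[8] lift (12,-7): star map gives 14.11943; window check 0.6 ≤ 14.11943 < 1.6 is false → out

4, 5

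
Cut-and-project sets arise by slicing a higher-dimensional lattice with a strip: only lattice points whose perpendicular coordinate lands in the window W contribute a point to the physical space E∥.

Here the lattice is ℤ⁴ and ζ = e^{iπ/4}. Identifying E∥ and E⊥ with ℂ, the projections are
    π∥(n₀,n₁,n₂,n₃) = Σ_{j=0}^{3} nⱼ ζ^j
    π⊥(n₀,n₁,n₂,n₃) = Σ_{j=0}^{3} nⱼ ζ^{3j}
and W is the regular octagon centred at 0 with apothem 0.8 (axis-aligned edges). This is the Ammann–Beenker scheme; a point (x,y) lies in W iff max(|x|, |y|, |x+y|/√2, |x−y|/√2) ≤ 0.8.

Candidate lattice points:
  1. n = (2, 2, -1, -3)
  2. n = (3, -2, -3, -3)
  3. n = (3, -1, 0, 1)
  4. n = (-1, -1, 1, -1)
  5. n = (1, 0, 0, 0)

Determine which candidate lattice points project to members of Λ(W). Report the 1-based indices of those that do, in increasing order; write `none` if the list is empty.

none

π⊥(n) = n₀ + n₁ζ³ + n₂ζ⁶ + n₃ζ⁹ where ζ = e^{iπ/4}.
candidate 1: n = (2, 2, -1, -3) → π⊥ ≈ (-1.53553, +0.29289); max(|x|,|y|,|x±y|/√2) = 1.53553 > 0.8 ⇒ ∉ W
candidate 2: n = (3, -2, -3, -3) → π⊥ ≈ (+2.29289, -0.53553); max(|x|,|y|,|x±y|/√2) = 2.29289 > 0.8 ⇒ ∉ W
candidate 3: n = (3, -1, 0, 1) → π⊥ ≈ (+4.41421, +0.00000); max(|x|,|y|,|x±y|/√2) = 4.41421 > 0.8 ⇒ ∉ W
candidate 4: n = (-1, -1, 1, -1) → π⊥ ≈ (-1.00000, -2.41421); max(|x|,|y|,|x±y|/√2) = 2.41421 > 0.8 ⇒ ∉ W
candidate 5: n = (1, 0, 0, 0) → π⊥ ≈ (+1.00000, +0.00000); max(|x|,|y|,|x±y|/√2) = 1.00000 > 0.8 ⇒ ∉ W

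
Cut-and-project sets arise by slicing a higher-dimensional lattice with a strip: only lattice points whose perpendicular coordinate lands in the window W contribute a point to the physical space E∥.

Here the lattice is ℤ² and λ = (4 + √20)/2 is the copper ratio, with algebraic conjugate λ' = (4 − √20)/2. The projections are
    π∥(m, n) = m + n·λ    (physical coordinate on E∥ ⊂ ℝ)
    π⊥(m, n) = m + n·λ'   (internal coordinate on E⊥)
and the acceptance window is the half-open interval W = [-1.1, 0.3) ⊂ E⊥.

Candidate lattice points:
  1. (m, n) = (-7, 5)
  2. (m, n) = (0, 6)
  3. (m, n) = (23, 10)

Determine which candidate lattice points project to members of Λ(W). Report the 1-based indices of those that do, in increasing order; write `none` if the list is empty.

none

Compute λ' = (4−√20)/2 = -0.2361, so π⊥(m,n) = m -0.2361·n.
[1] lift (-7,5): star map gives -8.1803; window check -1.1 ≤ -8.1803 < 0.3 is false → out
[2] lift (0,6): star map gives -1.4164; window check -1.1 ≤ -1.4164 < 0.3 is false → out
[3] lift (23,10): star map gives 20.6393; window check -1.1 ≤ 20.6393 < 0.3 is false → out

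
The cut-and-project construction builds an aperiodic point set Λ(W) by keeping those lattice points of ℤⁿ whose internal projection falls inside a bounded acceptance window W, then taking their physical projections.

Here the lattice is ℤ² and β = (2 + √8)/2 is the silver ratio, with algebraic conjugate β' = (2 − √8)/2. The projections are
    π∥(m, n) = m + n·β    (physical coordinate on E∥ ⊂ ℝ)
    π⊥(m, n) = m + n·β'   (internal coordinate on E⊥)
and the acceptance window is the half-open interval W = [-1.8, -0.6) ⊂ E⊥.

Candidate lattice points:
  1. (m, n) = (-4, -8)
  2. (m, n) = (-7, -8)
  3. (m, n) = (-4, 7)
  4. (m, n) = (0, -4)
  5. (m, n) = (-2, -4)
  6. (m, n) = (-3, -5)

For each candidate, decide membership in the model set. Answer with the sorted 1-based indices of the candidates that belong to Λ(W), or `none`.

1, 6

Compute β' = (2−√8)/2 = -0.414214, so π⊥(m,n) = m -0.414214·n.
#1 (-4,-8): internal coord -4 + (-8)·β' = -0.686292; -0.686292 ∈ [-1.8, -0.6) → IN Λ
#2 (-7,-8): internal coord -7 + (-8)·β' = -3.686292; -3.686292 ∉ [-1.8, -0.6) → out
#3 (-4,7): internal coord -4 + (7)·β' = -6.899495; -6.899495 ∉ [-1.8, -0.6) → out
#4 (0,-4): internal coord 0 + (-4)·β' = +1.656854; +1.656854 ∉ [-1.8, -0.6) → out
#5 (-2,-4): internal coord -2 + (-4)·β' = -0.343146; -0.343146 ∉ [-1.8, -0.6) → out
#6 (-3,-5): internal coord -3 + (-5)·β' = -0.928932; -0.928932 ∈ [-1.8, -0.6) → IN Λ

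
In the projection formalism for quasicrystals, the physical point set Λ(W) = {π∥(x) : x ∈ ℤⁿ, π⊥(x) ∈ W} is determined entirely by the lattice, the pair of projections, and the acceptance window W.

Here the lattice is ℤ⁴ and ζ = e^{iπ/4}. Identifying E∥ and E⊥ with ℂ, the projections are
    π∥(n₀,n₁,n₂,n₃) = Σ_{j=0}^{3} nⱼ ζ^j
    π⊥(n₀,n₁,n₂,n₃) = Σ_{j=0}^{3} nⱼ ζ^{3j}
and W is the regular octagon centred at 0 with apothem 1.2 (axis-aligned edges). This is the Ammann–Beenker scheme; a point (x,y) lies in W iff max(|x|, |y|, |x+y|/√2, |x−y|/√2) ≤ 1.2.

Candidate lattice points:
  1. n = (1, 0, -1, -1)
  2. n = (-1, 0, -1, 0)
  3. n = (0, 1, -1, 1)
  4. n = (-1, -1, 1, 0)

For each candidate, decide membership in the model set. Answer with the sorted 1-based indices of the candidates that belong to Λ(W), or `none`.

π⊥(n) = n₀ + n₁ζ³ + n₂ζ⁶ + n₃ζ⁹ where ζ = e^{iπ/4}.
#1 (1, 0, -1, -1): internal (0.29289, 0.29289); octagon support 0.41421 vs apothem 1.2 → ∈ W
#2 (-1, 0, -1, 0): internal (-1.00000, 1.00000); octagon support 1.41421 vs apothem 1.2 → ∉ W
#3 (0, 1, -1, 1): internal (0.00000, 2.41421); octagon support 2.41421 vs apothem 1.2 → ∉ W
#4 (-1, -1, 1, 0): internal (-0.29289, -1.70711); octagon support 1.70711 vs apothem 1.2 → ∉ W

1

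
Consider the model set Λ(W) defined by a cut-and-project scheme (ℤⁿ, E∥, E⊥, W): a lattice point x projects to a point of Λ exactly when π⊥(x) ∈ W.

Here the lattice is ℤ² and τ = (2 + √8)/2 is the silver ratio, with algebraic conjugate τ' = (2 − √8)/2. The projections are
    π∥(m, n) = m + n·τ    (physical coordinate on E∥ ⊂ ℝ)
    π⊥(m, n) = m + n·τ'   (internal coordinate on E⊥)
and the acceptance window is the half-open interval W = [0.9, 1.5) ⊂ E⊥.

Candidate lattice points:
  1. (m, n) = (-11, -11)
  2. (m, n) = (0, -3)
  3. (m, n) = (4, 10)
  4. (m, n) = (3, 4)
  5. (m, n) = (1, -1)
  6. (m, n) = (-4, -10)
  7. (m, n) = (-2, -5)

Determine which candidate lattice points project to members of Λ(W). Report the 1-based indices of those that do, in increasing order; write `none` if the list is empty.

Compute τ' = (2−√8)/2 = -0.4142, so π⊥(m,n) = m -0.4142·n.
[1] lift (-11,-11): star map gives -6.4437; window check 0.9 ≤ -6.4437 < 1.5 is false → out
[2] lift (0,-3): star map gives 1.2426; window check 0.9 ≤ 1.2426 < 1.5 is true → IN Λ
[3] lift (4,10): star map gives -0.1421; window check 0.9 ≤ -0.1421 < 1.5 is false → out
[4] lift (3,4): star map gives 1.3431; window check 0.9 ≤ 1.3431 < 1.5 is true → IN Λ
[5] lift (1,-1): star map gives 1.4142; window check 0.9 ≤ 1.4142 < 1.5 is true → IN Λ
[6] lift (-4,-10): star map gives 0.1421; window check 0.9 ≤ 0.1421 < 1.5 is false → out
[7] lift (-2,-5): star map gives 0.0711; window check 0.9 ≤ 0.0711 < 1.5 is false → out

2, 4, 5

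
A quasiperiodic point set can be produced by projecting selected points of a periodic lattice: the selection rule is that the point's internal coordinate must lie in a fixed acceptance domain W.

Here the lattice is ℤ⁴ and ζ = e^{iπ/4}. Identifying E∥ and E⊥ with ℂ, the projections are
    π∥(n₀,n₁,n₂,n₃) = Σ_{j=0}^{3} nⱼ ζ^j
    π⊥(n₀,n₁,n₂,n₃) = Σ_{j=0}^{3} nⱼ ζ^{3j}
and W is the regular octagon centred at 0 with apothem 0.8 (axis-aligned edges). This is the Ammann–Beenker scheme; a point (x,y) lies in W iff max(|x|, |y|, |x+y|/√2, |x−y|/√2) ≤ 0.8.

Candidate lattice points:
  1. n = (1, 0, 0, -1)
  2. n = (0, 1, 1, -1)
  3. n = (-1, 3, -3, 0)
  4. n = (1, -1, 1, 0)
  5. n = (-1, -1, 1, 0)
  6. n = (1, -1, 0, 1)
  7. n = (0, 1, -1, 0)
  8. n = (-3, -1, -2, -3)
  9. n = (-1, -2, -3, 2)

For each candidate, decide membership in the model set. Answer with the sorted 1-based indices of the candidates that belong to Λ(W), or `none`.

π⊥(n) = n₀ + n₁ζ³ + n₂ζ⁶ + n₃ζ⁹ where ζ = e^{iπ/4}.
#1 (1, 0, 0, -1): internal (0.29289, -0.70711); octagon support 0.70711 vs apothem 0.8 → ∈ W
#2 (0, 1, 1, -1): internal (-1.41421, -1.00000); octagon support 1.70711 vs apothem 0.8 → ∉ W
#3 (-1, 3, -3, 0): internal (-3.12132, 5.12132); octagon support 5.82843 vs apothem 0.8 → ∉ W
#4 (1, -1, 1, 0): internal (1.70711, -1.70711); octagon support 2.41421 vs apothem 0.8 → ∉ W
#5 (-1, -1, 1, 0): internal (-0.29289, -1.70711); octagon support 1.70711 vs apothem 0.8 → ∉ W
#6 (1, -1, 0, 1): internal (2.41421, 0.00000); octagon support 2.41421 vs apothem 0.8 → ∉ W
#7 (0, 1, -1, 0): internal (-0.70711, 1.70711); octagon support 1.70711 vs apothem 0.8 → ∉ W
#8 (-3, -1, -2, -3): internal (-4.41421, -0.82843); octagon support 4.41421 vs apothem 0.8 → ∉ W
#9 (-1, -2, -3, 2): internal (1.82843, 3.00000); octagon support 3.41421 vs apothem 0.8 → ∉ W

1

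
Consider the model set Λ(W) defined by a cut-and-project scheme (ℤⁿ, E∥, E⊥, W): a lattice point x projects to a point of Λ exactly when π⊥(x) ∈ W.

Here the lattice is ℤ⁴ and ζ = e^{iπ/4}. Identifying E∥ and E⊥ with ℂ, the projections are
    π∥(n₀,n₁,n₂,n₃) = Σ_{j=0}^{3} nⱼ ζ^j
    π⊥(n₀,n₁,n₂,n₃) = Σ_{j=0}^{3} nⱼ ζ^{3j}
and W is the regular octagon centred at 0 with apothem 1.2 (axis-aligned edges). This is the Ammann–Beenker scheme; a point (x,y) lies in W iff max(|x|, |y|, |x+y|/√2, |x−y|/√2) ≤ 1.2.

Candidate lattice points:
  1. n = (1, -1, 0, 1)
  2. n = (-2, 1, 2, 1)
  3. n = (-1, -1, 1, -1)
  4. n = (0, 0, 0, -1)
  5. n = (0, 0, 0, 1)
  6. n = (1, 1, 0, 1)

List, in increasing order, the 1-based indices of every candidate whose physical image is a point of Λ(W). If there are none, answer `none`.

4, 5

With ζ = e^{iπ/4} the internal vectors are ζ^0,ζ^3,ζ^6,ζ^9.
candidate 1: n = (1, -1, 0, 1) → π⊥ ≈ (+2.414214, +0.000000); max(|x|,|y|,|x±y|/√2) = 2.414214 > 1.2 ⇒ ∉ W
candidate 2: n = (-2, 1, 2, 1) → π⊥ ≈ (-2.000000, -0.585786); max(|x|,|y|,|x±y|/√2) = 2.000000 > 1.2 ⇒ ∉ W
candidate 3: n = (-1, -1, 1, -1) → π⊥ ≈ (-1.000000, -2.414214); max(|x|,|y|,|x±y|/√2) = 2.414214 > 1.2 ⇒ ∉ W
candidate 4: n = (0, 0, 0, -1) → π⊥ ≈ (-0.707107, -0.707107); max(|x|,|y|,|x±y|/√2) = 1.000000 ≤ 1.2 ⇒ ∈ W
candidate 5: n = (0, 0, 0, 1) → π⊥ ≈ (+0.707107, +0.707107); max(|x|,|y|,|x±y|/√2) = 1.000000 ≤ 1.2 ⇒ ∈ W
candidate 6: n = (1, 1, 0, 1) → π⊥ ≈ (+1.000000, +1.414214); max(|x|,|y|,|x±y|/√2) = 1.707107 > 1.2 ⇒ ∉ W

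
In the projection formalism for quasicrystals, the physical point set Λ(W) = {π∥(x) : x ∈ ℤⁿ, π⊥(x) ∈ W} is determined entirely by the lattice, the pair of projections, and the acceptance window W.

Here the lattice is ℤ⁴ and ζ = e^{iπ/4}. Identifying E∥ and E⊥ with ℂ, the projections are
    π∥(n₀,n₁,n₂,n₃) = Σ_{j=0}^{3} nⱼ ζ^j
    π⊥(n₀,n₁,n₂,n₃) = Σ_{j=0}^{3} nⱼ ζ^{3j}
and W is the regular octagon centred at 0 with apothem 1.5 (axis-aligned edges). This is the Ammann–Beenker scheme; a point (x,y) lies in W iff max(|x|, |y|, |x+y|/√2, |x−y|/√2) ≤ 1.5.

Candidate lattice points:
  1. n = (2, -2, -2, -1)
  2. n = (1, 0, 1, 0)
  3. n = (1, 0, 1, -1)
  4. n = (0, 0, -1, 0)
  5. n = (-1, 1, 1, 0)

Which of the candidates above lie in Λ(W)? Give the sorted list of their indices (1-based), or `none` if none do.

π⊥(n) = n₀ + n₁ζ³ + n₂ζ⁶ + n₃ζ⁹ where ζ = e^{iπ/4}.
#1 (2, -2, -2, -1): internal (2.7071, -0.1213); octagon support 2.7071 vs apothem 1.5 → ∉ W
#2 (1, 0, 1, 0): internal (1.0000, -1.0000); octagon support 1.4142 vs apothem 1.5 → ∈ W
#3 (1, 0, 1, -1): internal (0.2929, -1.7071); octagon support 1.7071 vs apothem 1.5 → ∉ W
#4 (0, 0, -1, 0): internal (0.0000, 1.0000); octagon support 1.0000 vs apothem 1.5 → ∈ W
#5 (-1, 1, 1, 0): internal (-1.7071, -0.2929); octagon support 1.7071 vs apothem 1.5 → ∉ W

2, 4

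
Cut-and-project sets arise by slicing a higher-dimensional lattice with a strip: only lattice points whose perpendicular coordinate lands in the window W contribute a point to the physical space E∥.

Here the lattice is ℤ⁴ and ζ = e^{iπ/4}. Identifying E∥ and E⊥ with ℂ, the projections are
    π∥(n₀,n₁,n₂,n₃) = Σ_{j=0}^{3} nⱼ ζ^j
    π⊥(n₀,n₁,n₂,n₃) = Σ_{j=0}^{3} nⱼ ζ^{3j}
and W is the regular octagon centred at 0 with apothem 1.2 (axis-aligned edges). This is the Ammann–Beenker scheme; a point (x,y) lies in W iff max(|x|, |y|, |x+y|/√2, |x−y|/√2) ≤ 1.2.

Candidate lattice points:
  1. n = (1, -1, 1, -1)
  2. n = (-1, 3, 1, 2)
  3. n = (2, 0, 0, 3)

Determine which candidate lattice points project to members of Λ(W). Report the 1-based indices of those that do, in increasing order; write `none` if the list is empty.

π⊥(n) = n₀ + n₁ζ³ + n₂ζ⁶ + n₃ζ⁹ where ζ = e^{iπ/4}.
#1 (1, -1, 1, -1): internal (1.00000, -2.41421); octagon support 2.41421 vs apothem 1.2 → ∉ W
#2 (-1, 3, 1, 2): internal (-1.70711, 2.53553); octagon support 3.00000 vs apothem 1.2 → ∉ W
#3 (2, 0, 0, 3): internal (4.12132, 2.12132); octagon support 4.41421 vs apothem 1.2 → ∉ W

none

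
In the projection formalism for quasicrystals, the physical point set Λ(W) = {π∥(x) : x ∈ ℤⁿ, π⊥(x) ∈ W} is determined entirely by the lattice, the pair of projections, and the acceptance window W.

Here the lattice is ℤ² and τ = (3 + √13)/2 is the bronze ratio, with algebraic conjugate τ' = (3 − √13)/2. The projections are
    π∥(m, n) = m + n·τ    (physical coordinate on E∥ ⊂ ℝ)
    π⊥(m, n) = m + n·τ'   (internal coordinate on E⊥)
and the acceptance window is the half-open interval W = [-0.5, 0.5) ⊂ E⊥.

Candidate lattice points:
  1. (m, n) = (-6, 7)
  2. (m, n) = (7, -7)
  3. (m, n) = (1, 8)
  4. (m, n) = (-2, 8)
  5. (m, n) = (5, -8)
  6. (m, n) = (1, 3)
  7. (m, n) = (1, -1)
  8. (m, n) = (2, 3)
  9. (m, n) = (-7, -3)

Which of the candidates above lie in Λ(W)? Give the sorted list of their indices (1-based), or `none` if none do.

τ' = (3−√13)/2 ≈ -0.302776.
#1 (-6,7): internal coord -6 + (7)·τ' = -8.119429; -8.119429 ∉ [-0.5, 0.5) → out
#2 (7,-7): internal coord 7 + (-7)·τ' = +9.119429; +9.119429 ∉ [-0.5, 0.5) → out
#3 (1,8): internal coord 1 + (8)·τ' = -1.422205; -1.422205 ∉ [-0.5, 0.5) → out
#4 (-2,8): internal coord -2 + (8)·τ' = -4.422205; -4.422205 ∉ [-0.5, 0.5) → out
#5 (5,-8): internal coord 5 + (-8)·τ' = +7.422205; +7.422205 ∉ [-0.5, 0.5) → out
#6 (1,3): internal coord 1 + (3)·τ' = +0.091673; +0.091673 ∈ [-0.5, 0.5) → IN Λ
#7 (1,-1): internal coord 1 + (-1)·τ' = +1.302776; +1.302776 ∉ [-0.5, 0.5) → out
#8 (2,3): internal coord 2 + (3)·τ' = +1.091673; +1.091673 ∉ [-0.5, 0.5) → out
#9 (-7,-3): internal coord -7 + (-3)·τ' = -6.091673; -6.091673 ∉ [-0.5, 0.5) → out

6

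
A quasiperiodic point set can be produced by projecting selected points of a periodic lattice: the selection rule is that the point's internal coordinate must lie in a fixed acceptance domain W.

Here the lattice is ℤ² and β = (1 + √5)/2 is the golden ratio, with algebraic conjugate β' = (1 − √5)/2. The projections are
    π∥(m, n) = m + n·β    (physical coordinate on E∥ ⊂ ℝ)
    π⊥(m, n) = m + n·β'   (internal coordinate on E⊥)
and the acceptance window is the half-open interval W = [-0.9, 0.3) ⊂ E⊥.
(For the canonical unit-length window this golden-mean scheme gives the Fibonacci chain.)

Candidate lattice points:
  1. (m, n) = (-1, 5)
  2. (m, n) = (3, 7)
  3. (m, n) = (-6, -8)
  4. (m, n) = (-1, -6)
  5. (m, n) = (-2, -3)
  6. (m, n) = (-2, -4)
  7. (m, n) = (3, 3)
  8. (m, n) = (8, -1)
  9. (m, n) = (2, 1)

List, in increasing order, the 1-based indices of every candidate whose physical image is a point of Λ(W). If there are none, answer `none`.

5

Compute β' = (1−√5)/2 = -0.618034, so π⊥(m,n) = m -0.618034·n.
[1] lift (-1,5): star map gives -4.090170; window check -0.9 ≤ -4.090170 < 0.3 is false → out
[2] lift (3,7): star map gives -1.326238; window check -0.9 ≤ -1.326238 < 0.3 is false → out
[3] lift (-6,-8): star map gives -1.055728; window check -0.9 ≤ -1.055728 < 0.3 is false → out
[4] lift (-1,-6): star map gives 2.708204; window check -0.9 ≤ 2.708204 < 0.3 is false → out
[5] lift (-2,-3): star map gives -0.145898; window check -0.9 ≤ -0.145898 < 0.3 is true → IN Λ
[6] lift (-2,-4): star map gives 0.472136; window check -0.9 ≤ 0.472136 < 0.3 is false → out
[7] lift (3,3): star map gives 1.145898; window check -0.9 ≤ 1.145898 < 0.3 is false → out
[8] lift (8,-1): star map gives 8.618034; window check -0.9 ≤ 8.618034 < 0.3 is false → out
[9] lift (2,1): star map gives 1.381966; window check -0.9 ≤ 1.381966 < 0.3 is false → out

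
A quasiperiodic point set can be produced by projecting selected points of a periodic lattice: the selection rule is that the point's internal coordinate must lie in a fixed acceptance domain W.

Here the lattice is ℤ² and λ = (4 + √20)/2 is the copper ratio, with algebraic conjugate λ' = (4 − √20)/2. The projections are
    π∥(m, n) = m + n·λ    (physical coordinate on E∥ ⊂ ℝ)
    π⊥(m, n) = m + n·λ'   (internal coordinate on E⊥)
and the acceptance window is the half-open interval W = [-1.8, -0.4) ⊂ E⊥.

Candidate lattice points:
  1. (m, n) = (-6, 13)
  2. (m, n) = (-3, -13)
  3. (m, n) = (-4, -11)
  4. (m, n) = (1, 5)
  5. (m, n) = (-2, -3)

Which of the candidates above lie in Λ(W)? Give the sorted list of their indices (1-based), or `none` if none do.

3, 5

Numerically λ ≈ 4.2361 and λ' = −1/λ ≈ -0.2361.
candidate 1: (m,n)=(-6,13) → π∥ = -6+13·λ ≈ 49.0689, π⊥ = -6+13·λ' ≈ -9.0689 ∉ [-1.8, -0.4) ⇒ out
candidate 2: (m,n)=(-3,-13) → π∥ = -3-13·λ ≈ -58.0689, π⊥ = -3-13·λ' ≈ 0.0689 ∉ [-1.8, -0.4) ⇒ out
candidate 3: (m,n)=(-4,-11) → π∥ = -4-11·λ ≈ -50.5967, π⊥ = -4-11·λ' ≈ -1.4033 ∈ [-1.8, -0.4) ⇒ IN Λ
candidate 4: (m,n)=(1,5) → π∥ = 1+5·λ ≈ 22.1803, π⊥ = 1+5·λ' ≈ -0.1803 ∉ [-1.8, -0.4) ⇒ out
candidate 5: (m,n)=(-2,-3) → π∥ = -2-3·λ ≈ -14.7082, π⊥ = -2-3·λ' ≈ -1.2918 ∈ [-1.8, -0.4) ⇒ IN Λ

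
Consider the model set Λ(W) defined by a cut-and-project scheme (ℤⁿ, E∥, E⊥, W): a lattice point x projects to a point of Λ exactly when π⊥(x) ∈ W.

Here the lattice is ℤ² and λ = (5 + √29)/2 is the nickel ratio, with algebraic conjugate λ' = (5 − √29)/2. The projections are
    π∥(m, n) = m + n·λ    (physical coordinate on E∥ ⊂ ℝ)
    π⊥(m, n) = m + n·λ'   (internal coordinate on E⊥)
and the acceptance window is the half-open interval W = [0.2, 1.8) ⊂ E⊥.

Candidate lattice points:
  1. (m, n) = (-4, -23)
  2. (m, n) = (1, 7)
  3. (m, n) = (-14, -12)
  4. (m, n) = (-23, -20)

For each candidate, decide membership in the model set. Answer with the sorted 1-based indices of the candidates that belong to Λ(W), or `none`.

Compute λ' = (5−√29)/2 = -0.19258, so π⊥(m,n) = m -0.19258·n.
candidate 1: (m,n)=(-4,-23) → π∥ = -4-23·λ ≈ -123.42940, π⊥ = -4-23·λ' ≈ 0.42940 ∈ [0.2, 1.8) ⇒ IN Λ
candidate 2: (m,n)=(1,7) → π∥ = 1+7·λ ≈ 37.34808, π⊥ = 1+7·λ' ≈ -0.34808 ∉ [0.2, 1.8) ⇒ out
candidate 3: (m,n)=(-14,-12) → π∥ = -14-12·λ ≈ -76.31099, π⊥ = -14-12·λ' ≈ -11.68901 ∉ [0.2, 1.8) ⇒ out
candidate 4: (m,n)=(-23,-20) → π∥ = -23-20·λ ≈ -126.85165, π⊥ = -23-20·λ' ≈ -19.14835 ∉ [0.2, 1.8) ⇒ out

1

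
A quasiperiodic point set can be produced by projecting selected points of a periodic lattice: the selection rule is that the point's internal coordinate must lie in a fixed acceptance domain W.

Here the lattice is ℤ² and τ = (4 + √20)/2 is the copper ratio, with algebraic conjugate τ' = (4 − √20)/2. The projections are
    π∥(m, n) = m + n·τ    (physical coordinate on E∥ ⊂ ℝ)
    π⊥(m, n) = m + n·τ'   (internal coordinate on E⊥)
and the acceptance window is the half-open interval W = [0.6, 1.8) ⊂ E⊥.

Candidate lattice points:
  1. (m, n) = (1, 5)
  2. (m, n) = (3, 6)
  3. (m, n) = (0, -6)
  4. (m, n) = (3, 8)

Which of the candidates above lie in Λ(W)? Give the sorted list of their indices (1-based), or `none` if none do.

τ' = (4−√20)/2 ≈ -0.2361.
candidate 1: (m,n)=(1,5) → π∥ = 1+5·τ ≈ 22.1803, π⊥ = 1+5·τ' ≈ -0.1803 ∉ [0.6, 1.8) ⇒ out
candidate 2: (m,n)=(3,6) → π∥ = 3+6·τ ≈ 28.4164, π⊥ = 3+6·τ' ≈ 1.5836 ∈ [0.6, 1.8) ⇒ IN Λ
candidate 3: (m,n)=(0,-6) → π∥ = 0-6·τ ≈ -25.4164, π⊥ = 0-6·τ' ≈ 1.4164 ∈ [0.6, 1.8) ⇒ IN Λ
candidate 4: (m,n)=(3,8) → π∥ = 3+8·τ ≈ 36.8885, π⊥ = 3+8·τ' ≈ 1.1115 ∈ [0.6, 1.8) ⇒ IN Λ

2, 3, 4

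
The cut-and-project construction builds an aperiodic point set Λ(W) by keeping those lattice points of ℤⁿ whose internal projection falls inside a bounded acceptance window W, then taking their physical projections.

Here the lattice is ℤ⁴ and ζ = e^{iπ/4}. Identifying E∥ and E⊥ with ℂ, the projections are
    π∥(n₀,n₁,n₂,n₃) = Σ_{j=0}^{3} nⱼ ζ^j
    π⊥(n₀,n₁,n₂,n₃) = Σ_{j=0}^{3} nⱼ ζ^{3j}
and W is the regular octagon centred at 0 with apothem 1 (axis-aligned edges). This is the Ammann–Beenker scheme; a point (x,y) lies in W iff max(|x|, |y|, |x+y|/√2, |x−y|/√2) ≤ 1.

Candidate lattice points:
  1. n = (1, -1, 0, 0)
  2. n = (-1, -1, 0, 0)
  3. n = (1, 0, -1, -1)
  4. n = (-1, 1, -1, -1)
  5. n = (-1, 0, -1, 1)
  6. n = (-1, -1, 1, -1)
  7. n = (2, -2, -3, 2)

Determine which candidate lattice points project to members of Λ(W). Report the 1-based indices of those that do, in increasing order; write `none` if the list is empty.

π⊥(n) = n₀ + n₁ζ³ + n₂ζ⁶ + n₃ζ⁹ where ζ = e^{iπ/4}.
candidate 1: n = (1, -1, 0, 0) → π⊥ ≈ (+1.707107, -0.707107); max(|x|,|y|,|x±y|/√2) = 1.707107 > 1 ⇒ ∉ W
candidate 2: n = (-1, -1, 0, 0) → π⊥ ≈ (-0.292893, -0.707107); max(|x|,|y|,|x±y|/√2) = 0.707107 ≤ 1 ⇒ ∈ W
candidate 3: n = (1, 0, -1, -1) → π⊥ ≈ (+0.292893, +0.292893); max(|x|,|y|,|x±y|/√2) = 0.414214 ≤ 1 ⇒ ∈ W
candidate 4: n = (-1, 1, -1, -1) → π⊥ ≈ (-2.414214, +1.000000); max(|x|,|y|,|x±y|/√2) = 2.414214 > 1 ⇒ ∉ W
candidate 5: n = (-1, 0, -1, 1) → π⊥ ≈ (-0.292893, +1.707107); max(|x|,|y|,|x±y|/√2) = 1.707107 > 1 ⇒ ∉ W
candidate 6: n = (-1, -1, 1, -1) → π⊥ ≈ (-1.000000, -2.414214); max(|x|,|y|,|x±y|/√2) = 2.414214 > 1 ⇒ ∉ W
candidate 7: n = (2, -2, -3, 2) → π⊥ ≈ (+4.828427, +3.000000); max(|x|,|y|,|x±y|/√2) = 5.535534 > 1 ⇒ ∉ W

2, 3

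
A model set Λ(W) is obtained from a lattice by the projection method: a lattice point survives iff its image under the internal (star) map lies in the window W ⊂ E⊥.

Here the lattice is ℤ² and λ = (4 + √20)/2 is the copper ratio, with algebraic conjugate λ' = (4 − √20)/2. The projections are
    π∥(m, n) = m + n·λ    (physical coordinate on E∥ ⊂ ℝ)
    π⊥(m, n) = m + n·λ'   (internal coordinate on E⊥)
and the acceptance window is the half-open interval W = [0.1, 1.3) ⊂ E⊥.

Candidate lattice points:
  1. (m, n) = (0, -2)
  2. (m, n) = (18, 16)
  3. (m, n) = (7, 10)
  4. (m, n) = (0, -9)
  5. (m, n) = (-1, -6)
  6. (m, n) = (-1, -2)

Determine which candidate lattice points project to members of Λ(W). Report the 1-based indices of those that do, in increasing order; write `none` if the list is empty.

1, 5

Compute λ' = (4−√20)/2 = -0.23607, so π⊥(m,n) = m -0.23607·n.
#1 (0,-2): internal coord 0 + (-2)·λ' = +0.47214; +0.47214 ∈ [0.1, 1.3) → IN Λ
#2 (18,16): internal coord 18 + (16)·λ' = +14.22291; +14.22291 ∉ [0.1, 1.3) → out
#3 (7,10): internal coord 7 + (10)·λ' = +4.63932; +4.63932 ∉ [0.1, 1.3) → out
#4 (0,-9): internal coord 0 + (-9)·λ' = +2.12461; +2.12461 ∉ [0.1, 1.3) → out
#5 (-1,-6): internal coord -1 + (-6)·λ' = +0.41641; +0.41641 ∈ [0.1, 1.3) → IN Λ
#6 (-1,-2): internal coord -1 + (-2)·λ' = -0.52786; -0.52786 ∉ [0.1, 1.3) → out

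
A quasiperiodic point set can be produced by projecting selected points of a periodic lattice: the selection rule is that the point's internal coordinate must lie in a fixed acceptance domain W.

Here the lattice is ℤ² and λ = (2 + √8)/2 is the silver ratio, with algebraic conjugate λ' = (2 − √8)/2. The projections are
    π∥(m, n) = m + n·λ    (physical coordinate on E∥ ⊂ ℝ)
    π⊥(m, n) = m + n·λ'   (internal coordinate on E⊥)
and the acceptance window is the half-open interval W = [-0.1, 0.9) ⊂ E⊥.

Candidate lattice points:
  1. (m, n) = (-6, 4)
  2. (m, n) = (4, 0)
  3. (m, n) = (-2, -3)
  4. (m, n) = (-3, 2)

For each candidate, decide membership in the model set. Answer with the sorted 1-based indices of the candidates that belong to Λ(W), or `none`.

λ' = (2−√8)/2 ≈ -0.414214.
[1] lift (-6,4): star map gives -7.656854; window check -0.1 ≤ -7.656854 < 0.9 is false → out
[2] lift (4,0): star map gives 4.000000; window check -0.1 ≤ 4.000000 < 0.9 is false → out
[3] lift (-2,-3): star map gives -0.757359; window check -0.1 ≤ -0.757359 < 0.9 is false → out
[4] lift (-3,2): star map gives -3.828427; window check -0.1 ≤ -3.828427 < 0.9 is false → out

none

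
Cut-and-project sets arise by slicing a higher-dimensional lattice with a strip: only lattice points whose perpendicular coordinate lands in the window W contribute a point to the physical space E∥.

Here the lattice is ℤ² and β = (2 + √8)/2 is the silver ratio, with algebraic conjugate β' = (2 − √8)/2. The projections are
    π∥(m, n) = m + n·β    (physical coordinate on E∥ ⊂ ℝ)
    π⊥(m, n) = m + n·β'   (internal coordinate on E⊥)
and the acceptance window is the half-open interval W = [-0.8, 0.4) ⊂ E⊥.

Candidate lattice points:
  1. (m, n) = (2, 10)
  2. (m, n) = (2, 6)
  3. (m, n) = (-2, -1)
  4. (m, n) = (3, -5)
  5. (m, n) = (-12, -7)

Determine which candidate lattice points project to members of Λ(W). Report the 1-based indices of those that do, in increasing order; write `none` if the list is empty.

2

Numerically β ≈ 2.414214 and β' = −1/β ≈ -0.414214.
[1] lift (2,10): star map gives -2.142136; window check -0.8 ≤ -2.142136 < 0.4 is false → out
[2] lift (2,6): star map gives -0.485281; window check -0.8 ≤ -0.485281 < 0.4 is true → IN Λ
[3] lift (-2,-1): star map gives -1.585786; window check -0.8 ≤ -1.585786 < 0.4 is false → out
[4] lift (3,-5): star map gives 5.071068; window check -0.8 ≤ 5.071068 < 0.4 is false → out
[5] lift (-12,-7): star map gives -9.100505; window check -0.8 ≤ -9.100505 < 0.4 is false → out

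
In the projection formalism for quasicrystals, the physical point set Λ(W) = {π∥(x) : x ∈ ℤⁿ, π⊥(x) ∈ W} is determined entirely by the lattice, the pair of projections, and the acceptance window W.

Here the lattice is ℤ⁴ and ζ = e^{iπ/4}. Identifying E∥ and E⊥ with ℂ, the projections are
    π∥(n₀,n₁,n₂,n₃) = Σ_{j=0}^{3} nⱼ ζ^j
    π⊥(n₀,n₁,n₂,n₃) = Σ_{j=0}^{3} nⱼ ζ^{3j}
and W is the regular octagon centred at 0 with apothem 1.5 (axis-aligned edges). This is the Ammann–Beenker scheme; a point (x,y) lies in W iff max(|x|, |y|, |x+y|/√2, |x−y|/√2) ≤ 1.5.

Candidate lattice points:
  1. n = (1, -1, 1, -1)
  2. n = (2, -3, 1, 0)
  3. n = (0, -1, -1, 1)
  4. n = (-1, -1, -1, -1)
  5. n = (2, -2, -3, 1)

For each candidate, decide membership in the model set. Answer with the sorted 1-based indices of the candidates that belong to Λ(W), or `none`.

4

With ζ = e^{iπ/4} the internal vectors are ζ^0,ζ^3,ζ^6,ζ^9.
#1 (1, -1, 1, -1): internal (1.00000, -2.41421); octagon support 2.41421 vs apothem 1.5 → ∉ W
#2 (2, -3, 1, 0): internal (4.12132, -3.12132); octagon support 5.12132 vs apothem 1.5 → ∉ W
#3 (0, -1, -1, 1): internal (1.41421, 1.00000); octagon support 1.70711 vs apothem 1.5 → ∉ W
#4 (-1, -1, -1, -1): internal (-1.00000, -0.41421); octagon support 1.00000 vs apothem 1.5 → ∈ W
#5 (2, -2, -3, 1): internal (4.12132, 2.29289); octagon support 4.53553 vs apothem 1.5 → ∉ W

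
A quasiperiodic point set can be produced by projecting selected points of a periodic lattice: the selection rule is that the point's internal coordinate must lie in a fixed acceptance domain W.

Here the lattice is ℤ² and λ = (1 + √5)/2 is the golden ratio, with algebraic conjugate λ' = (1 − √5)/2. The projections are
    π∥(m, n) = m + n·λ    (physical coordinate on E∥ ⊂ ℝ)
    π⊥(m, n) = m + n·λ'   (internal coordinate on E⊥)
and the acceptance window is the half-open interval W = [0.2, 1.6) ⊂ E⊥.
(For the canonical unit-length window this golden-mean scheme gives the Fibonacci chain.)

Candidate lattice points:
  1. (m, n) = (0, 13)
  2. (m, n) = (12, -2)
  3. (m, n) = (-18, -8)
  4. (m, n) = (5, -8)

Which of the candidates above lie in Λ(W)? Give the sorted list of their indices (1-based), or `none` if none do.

Compute λ' = (1−√5)/2 = -0.618034, so π⊥(m,n) = m -0.618034·n.
[1] lift (0,13): star map gives -8.034442; window check 0.2 ≤ -8.034442 < 1.6 is false → out
[2] lift (12,-2): star map gives 13.236068; window check 0.2 ≤ 13.236068 < 1.6 is false → out
[3] lift (-18,-8): star map gives -13.055728; window check 0.2 ≤ -13.055728 < 1.6 is false → out
[4] lift (5,-8): star map gives 9.944272; window check 0.2 ≤ 9.944272 < 1.6 is false → out

none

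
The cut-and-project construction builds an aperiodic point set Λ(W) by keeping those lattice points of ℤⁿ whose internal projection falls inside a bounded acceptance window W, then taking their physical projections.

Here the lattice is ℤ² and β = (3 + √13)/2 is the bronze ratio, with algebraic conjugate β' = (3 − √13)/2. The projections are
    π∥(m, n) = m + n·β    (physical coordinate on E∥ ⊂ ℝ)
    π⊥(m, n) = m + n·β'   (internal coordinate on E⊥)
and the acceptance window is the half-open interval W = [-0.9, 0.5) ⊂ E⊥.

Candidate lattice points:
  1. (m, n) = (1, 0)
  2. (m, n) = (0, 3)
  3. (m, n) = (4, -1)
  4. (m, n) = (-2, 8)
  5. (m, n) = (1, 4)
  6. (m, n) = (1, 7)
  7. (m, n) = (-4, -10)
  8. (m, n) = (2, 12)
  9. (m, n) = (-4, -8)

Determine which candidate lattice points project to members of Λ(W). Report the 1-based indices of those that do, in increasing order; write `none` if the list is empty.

5

β' = (3−√13)/2 ≈ -0.302776.
candidate 1: (m,n)=(1,0) → π∥ = 1+0·β ≈ 1.000000, π⊥ = 1+0·β' ≈ 1.000000 ∉ [-0.9, 0.5) ⇒ out
candidate 2: (m,n)=(0,3) → π∥ = 0+3·β ≈ 9.908327, π⊥ = 0+3·β' ≈ -0.908327 ∉ [-0.9, 0.5) ⇒ out
candidate 3: (m,n)=(4,-1) → π∥ = 4-1·β ≈ 0.697224, π⊥ = 4-1·β' ≈ 4.302776 ∉ [-0.9, 0.5) ⇒ out
candidate 4: (m,n)=(-2,8) → π∥ = -2+8·β ≈ 24.422205, π⊥ = -2+8·β' ≈ -4.422205 ∉ [-0.9, 0.5) ⇒ out
candidate 5: (m,n)=(1,4) → π∥ = 1+4·β ≈ 14.211103, π⊥ = 1+4·β' ≈ -0.211103 ∈ [-0.9, 0.5) ⇒ IN Λ
candidate 6: (m,n)=(1,7) → π∥ = 1+7·β ≈ 24.119429, π⊥ = 1+7·β' ≈ -1.119429 ∉ [-0.9, 0.5) ⇒ out
candidate 7: (m,n)=(-4,-10) → π∥ = -4-10·β ≈ -37.027756, π⊥ = -4-10·β' ≈ -0.972244 ∉ [-0.9, 0.5) ⇒ out
candidate 8: (m,n)=(2,12) → π∥ = 2+12·β ≈ 41.633308, π⊥ = 2+12·β' ≈ -1.633308 ∉ [-0.9, 0.5) ⇒ out
candidate 9: (m,n)=(-4,-8) → π∥ = -4-8·β ≈ -30.422205, π⊥ = -4-8·β' ≈ -1.577795 ∉ [-0.9, 0.5) ⇒ out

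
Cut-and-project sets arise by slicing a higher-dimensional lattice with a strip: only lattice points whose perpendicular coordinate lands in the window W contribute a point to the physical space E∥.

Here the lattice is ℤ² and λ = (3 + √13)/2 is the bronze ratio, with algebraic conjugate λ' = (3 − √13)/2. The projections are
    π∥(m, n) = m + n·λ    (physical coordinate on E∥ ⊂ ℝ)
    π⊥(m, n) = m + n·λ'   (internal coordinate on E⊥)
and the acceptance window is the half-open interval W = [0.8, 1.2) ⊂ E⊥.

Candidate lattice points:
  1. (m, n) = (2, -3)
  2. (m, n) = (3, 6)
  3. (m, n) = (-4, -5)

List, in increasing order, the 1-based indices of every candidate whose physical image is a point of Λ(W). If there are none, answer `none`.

2

λ' = (3−√13)/2 ≈ -0.302776.
[1] lift (2,-3): star map gives 2.908327; window check 0.8 ≤ 2.908327 < 1.2 is false → out
[2] lift (3,6): star map gives 1.183346; window check 0.8 ≤ 1.183346 < 1.2 is true → IN Λ
[3] lift (-4,-5): star map gives -2.486122; window check 0.8 ≤ -2.486122 < 1.2 is false → out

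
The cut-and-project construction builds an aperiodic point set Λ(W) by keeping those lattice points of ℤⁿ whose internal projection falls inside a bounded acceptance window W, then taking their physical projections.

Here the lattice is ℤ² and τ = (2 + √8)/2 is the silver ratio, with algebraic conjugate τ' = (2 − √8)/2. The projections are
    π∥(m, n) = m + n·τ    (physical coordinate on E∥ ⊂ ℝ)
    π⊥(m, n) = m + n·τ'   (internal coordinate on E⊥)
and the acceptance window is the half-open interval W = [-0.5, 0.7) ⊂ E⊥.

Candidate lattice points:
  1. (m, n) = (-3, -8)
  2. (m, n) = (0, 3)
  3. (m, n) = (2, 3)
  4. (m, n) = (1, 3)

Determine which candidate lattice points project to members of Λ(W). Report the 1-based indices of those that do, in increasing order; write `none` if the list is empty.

1, 4

Compute τ' = (2−√8)/2 = -0.41421, so π⊥(m,n) = m -0.41421·n.
candidate 1: (m,n)=(-3,-8) → π∥ = -3-8·τ ≈ -22.31371, π⊥ = -3-8·τ' ≈ 0.31371 ∈ [-0.5, 0.7) ⇒ IN Λ
candidate 2: (m,n)=(0,3) → π∥ = 0+3·τ ≈ 7.24264, π⊥ = 0+3·τ' ≈ -1.24264 ∉ [-0.5, 0.7) ⇒ out
candidate 3: (m,n)=(2,3) → π∥ = 2+3·τ ≈ 9.24264, π⊥ = 2+3·τ' ≈ 0.75736 ∉ [-0.5, 0.7) ⇒ out
candidate 4: (m,n)=(1,3) → π∥ = 1+3·τ ≈ 8.24264, π⊥ = 1+3·τ' ≈ -0.24264 ∈ [-0.5, 0.7) ⇒ IN Λ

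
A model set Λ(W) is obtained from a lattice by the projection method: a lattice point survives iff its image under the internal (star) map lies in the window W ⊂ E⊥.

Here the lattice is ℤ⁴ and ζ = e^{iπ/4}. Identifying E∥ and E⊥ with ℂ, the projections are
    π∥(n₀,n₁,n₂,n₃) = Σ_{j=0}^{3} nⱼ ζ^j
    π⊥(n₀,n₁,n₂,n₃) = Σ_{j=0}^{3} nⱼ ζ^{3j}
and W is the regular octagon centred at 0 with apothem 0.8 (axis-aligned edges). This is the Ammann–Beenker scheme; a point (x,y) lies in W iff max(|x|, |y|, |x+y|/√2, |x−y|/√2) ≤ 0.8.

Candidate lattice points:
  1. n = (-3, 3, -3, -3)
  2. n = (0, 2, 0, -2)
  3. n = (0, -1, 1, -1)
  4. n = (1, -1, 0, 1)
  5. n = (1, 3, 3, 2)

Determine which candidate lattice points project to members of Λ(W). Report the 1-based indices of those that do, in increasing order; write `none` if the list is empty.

5

Internal map: ζ^{3j} for j=0..3 gives (1,0), (−√2/2,√2/2), (0,−1), (√2/2,√2/2).
candidate 1: n = (-3, 3, -3, -3) → π⊥ ≈ (-7.242641, +3.000000); max(|x|,|y|,|x±y|/√2) = 7.242641 > 0.8 ⇒ ∉ W
candidate 2: n = (0, 2, 0, -2) → π⊥ ≈ (-2.828427, +0.000000); max(|x|,|y|,|x±y|/√2) = 2.828427 > 0.8 ⇒ ∉ W
candidate 3: n = (0, -1, 1, -1) → π⊥ ≈ (+0.000000, -2.414214); max(|x|,|y|,|x±y|/√2) = 2.414214 > 0.8 ⇒ ∉ W
candidate 4: n = (1, -1, 0, 1) → π⊥ ≈ (+2.414214, +0.000000); max(|x|,|y|,|x±y|/√2) = 2.414214 > 0.8 ⇒ ∉ W
candidate 5: n = (1, 3, 3, 2) → π⊥ ≈ (+0.292893, +0.535534); max(|x|,|y|,|x±y|/√2) = 0.585786 ≤ 0.8 ⇒ ∈ W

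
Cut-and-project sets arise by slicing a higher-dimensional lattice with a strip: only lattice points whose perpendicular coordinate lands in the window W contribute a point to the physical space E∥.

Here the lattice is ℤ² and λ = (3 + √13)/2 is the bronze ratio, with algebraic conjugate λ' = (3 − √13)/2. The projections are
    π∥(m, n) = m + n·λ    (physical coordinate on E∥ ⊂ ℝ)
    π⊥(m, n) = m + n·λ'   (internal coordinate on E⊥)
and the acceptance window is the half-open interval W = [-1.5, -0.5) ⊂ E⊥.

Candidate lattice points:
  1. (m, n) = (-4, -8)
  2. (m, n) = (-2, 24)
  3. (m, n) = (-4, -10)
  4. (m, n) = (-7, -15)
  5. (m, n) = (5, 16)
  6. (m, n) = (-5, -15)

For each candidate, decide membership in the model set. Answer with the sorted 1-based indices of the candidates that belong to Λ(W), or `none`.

3

λ' = (3−√13)/2 ≈ -0.302776.
candidate 1: (m,n)=(-4,-8) → π∥ = -4-8·λ ≈ -30.422205, π⊥ = -4-8·λ' ≈ -1.577795 ∉ [-1.5, -0.5) ⇒ out
candidate 2: (m,n)=(-2,24) → π∥ = -2+24·λ ≈ 77.266615, π⊥ = -2+24·λ' ≈ -9.266615 ∉ [-1.5, -0.5) ⇒ out
candidate 3: (m,n)=(-4,-10) → π∥ = -4-10·λ ≈ -37.027756, π⊥ = -4-10·λ' ≈ -0.972244 ∈ [-1.5, -0.5) ⇒ IN Λ
candidate 4: (m,n)=(-7,-15) → π∥ = -7-15·λ ≈ -56.541635, π⊥ = -7-15·λ' ≈ -2.458365 ∉ [-1.5, -0.5) ⇒ out
candidate 5: (m,n)=(5,16) → π∥ = 5+16·λ ≈ 57.844410, π⊥ = 5+16·λ' ≈ 0.155590 ∉ [-1.5, -0.5) ⇒ out
candidate 6: (m,n)=(-5,-15) → π∥ = -5-15·λ ≈ -54.541635, π⊥ = -5-15·λ' ≈ -0.458365 ∉ [-1.5, -0.5) ⇒ out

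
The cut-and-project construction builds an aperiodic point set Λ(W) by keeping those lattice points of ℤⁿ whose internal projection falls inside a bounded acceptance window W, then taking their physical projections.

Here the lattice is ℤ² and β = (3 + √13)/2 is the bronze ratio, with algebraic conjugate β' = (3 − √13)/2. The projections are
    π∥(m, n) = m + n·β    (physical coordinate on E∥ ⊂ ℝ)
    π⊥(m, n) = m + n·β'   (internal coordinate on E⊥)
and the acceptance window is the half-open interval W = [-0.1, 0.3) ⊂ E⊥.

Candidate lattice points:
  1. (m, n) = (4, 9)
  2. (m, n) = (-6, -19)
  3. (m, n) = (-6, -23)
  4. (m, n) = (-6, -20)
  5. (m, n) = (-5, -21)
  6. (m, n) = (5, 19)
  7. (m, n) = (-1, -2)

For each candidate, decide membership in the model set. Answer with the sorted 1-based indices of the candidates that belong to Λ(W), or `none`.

β' = (3−√13)/2 ≈ -0.302776.
[1] lift (4,9): star map gives 1.275019; window check -0.1 ≤ 1.275019 < 0.3 is false → out
[2] lift (-6,-19): star map gives -0.247263; window check -0.1 ≤ -0.247263 < 0.3 is false → out
[3] lift (-6,-23): star map gives 0.963840; window check -0.1 ≤ 0.963840 < 0.3 is false → out
[4] lift (-6,-20): star map gives 0.055513; window check -0.1 ≤ 0.055513 < 0.3 is true → IN Λ
[5] lift (-5,-21): star map gives 1.358288; window check -0.1 ≤ 1.358288 < 0.3 is false → out
[6] lift (5,19): star map gives -0.752737; window check -0.1 ≤ -0.752737 < 0.3 is false → out
[7] lift (-1,-2): star map gives -0.394449; window check -0.1 ≤ -0.394449 < 0.3 is false → out

4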